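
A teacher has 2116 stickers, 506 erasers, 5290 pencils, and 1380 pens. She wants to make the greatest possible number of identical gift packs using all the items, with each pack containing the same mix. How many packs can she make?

46 packs

The pack count must divide each quantity, so the greatest is gcd(2116, 506, 5290, 1380).
2116 = 2^2 × 23^2
506 = 2 × 11 × 23
5290 = 2 × 5 × 23^2
1380 = 2^2 × 3 × 5 × 23
gcd(2116, 506, 5290, 1380) = 2 × 23 = 46.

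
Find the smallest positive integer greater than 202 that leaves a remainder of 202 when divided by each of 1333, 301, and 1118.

N − 202 must be a common multiple of 1333, 301, and 1118.
1333 = 31 × 43
301 = 7 × 43
1118 = 2 × 13 × 43
LCM(1333, 301, 1118) = 2 × 7 × 13 × 31 × 43 = 242606.
Smallest N > 202 is LCM + 202 = 242606 + 202 = 242808.

242808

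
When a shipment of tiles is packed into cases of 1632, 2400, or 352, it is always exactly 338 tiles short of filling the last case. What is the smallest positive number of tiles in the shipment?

Being 338 short of a full case of size k means N ≡ −338 (mod k), i.e. N + 338 is a multiple of each size.
1632 = 2^5 × 3 × 17
2400 = 2^5 × 3 × 5^2
352 = 2^5 × 11
LCM(1632, 2400, 352) = 2^5 × 3 × 5^2 × 11 × 17 = 448800.
Smallest positive N is 448800 − 338 = 448462.

448462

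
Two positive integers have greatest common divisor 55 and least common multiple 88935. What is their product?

4891425

For any two positive integers, gcd × lcm = product = 55 × 88935 = 4891425.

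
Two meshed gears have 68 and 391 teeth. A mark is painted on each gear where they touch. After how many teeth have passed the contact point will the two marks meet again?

The first simultaneous occurrence is after LCM of the individual periods.
68 = 2^2 × 17
391 = 17 × 23
LCM(68, 391) = 2^2 × 17 × 23 = 1564.

1564 teeth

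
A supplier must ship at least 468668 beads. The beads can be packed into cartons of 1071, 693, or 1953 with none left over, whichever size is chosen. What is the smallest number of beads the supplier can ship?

The number of beads must be a common multiple of 1071, 693, and 1953, so a multiple of their LCM.
1071 = 3^2 × 7 × 17
693 = 3^2 × 7 × 11
1953 = 3^2 × 7 × 31
LCM(1071, 693, 1953) = 3^2 × 7 × 11 × 17 × 31 = 365211.
Smallest multiple of 365211 that is ≥ 468668: ⌈468668/365211⌉ × 365211 = 2 × 365211 = 730422.

730422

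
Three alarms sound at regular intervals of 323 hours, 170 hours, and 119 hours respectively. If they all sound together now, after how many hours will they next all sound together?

22610 hours

The first simultaneous occurrence is after LCM of the individual periods.
323 = 17 × 19
170 = 2 × 5 × 17
119 = 7 × 17
LCM(323, 170, 119) = 2 × 5 × 7 × 17 × 19 = 22610.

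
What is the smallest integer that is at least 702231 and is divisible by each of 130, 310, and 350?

The integer must be a common multiple of 130, 310, and 350, so a multiple of their LCM.
130 = 2 × 5 × 13
310 = 2 × 5 × 31
350 = 2 × 5^2 × 7
LCM(130, 310, 350) = 2 × 5^2 × 7 × 13 × 31 = 141050.
Smallest multiple of 141050 that is ≥ 702231: ⌈702231/141050⌉ × 141050 = 5 × 141050 = 705250.

705250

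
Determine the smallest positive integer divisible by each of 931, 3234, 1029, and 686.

931 = 7^2 × 19
3234 = 2 × 3 × 7^2 × 11
1029 = 3 × 7^3
686 = 2 × 7^3
LCM(931, 3234, 1029, 686) = 2 × 3 × 7^3 × 11 × 19 = 430122.

430122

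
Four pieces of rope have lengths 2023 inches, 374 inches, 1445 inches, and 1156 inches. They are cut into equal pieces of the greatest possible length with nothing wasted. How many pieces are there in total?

294

Piece length = gcd(2023, 374, 1445, 1156).
2023 = 7 × 17^2
374 = 2 × 11 × 17
1445 = 5 × 17^2
1156 = 2^2 × 17^2
gcd(2023, 374, 1445, 1156) = 17.
Total pieces = 2023/17 + 374/17 + 1445/17 + 1156/17 = 119 + 22 + 85 + 68 = 294.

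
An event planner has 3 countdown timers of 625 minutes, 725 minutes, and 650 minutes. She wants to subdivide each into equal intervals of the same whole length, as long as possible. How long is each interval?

25 minutes

The interval must divide each timer length; the longest such is the gcd.
625 = 5^4
725 = 5^2 × 29
650 = 2 × 5^2 × 13
gcd(625, 725, 650) = 5^2 = 25.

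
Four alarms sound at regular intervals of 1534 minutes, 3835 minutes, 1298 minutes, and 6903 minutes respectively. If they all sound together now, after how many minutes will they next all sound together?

We need the least common multiple of the intervals.
1534 = 2 × 13 × 59
3835 = 5 × 13 × 59
1298 = 2 × 11 × 59
6903 = 3^2 × 13 × 59
LCM(1534, 3835, 1298, 6903) = 2 × 3^2 × 5 × 11 × 13 × 59 = 759330.

759330 minutes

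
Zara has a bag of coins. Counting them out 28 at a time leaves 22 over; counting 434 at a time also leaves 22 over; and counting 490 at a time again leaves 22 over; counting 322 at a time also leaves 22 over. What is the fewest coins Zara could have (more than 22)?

698762

N − 22 must be a common multiple of 28, 434, 490, and 322.
28 = 2^2 × 7
434 = 2 × 7 × 31
490 = 2 × 5 × 7^2
322 = 2 × 7 × 23
LCM(28, 434, 490, 322) = 2^2 × 5 × 7^2 × 23 × 31 = 698740.
Smallest N > 22 is LCM + 22 = 698740 + 22 = 698762.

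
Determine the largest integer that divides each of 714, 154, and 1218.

714 = 2 × 3 × 7 × 17
154 = 2 × 7 × 11
1218 = 2 × 3 × 7 × 29
gcd(714, 154, 1218) = 2 × 7 = 14.

14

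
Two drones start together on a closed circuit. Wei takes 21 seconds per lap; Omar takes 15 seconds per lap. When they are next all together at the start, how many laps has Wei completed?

5 laps

All finish a whole number of cycles simultaneously at t = LCM of the periods.
21 = 3 × 7
15 = 3 × 5
LCM(21, 15) = 3 × 5 × 7 = 105.
Laps for period 21: 105 / 21 = 5.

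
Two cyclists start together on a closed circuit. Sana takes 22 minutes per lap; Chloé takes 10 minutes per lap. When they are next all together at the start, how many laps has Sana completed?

5 laps

The first common completion time is the LCM of the periods.
22 = 2 × 11
10 = 2 × 5
LCM(22, 10) = 2 × 5 × 11 = 110.
Laps for period 22: 110 / 22 = 5.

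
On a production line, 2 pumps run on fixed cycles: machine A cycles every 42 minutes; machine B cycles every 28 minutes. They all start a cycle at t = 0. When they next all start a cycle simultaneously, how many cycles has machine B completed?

3 cycles

They are all back at their starting positions together after one LCM of the periods.
42 = 2 × 3 × 7
28 = 2^2 × 7
LCM(42, 28) = 2^2 × 3 × 7 = 84.
Cycles for period 28: 84 / 28 = 3.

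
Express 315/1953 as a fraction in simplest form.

5/31

315 = 3^2 × 5 × 7
1953 = 3^2 × 7 × 31
gcd(315, 1953) = 3^2 × 7 = 63.
Divide numerator and denominator by 63: 315/1953 = 5/31.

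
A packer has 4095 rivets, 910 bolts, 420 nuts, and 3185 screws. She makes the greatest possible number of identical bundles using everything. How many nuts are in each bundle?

12

Number of bundles = gcd(4095, 910, 420, 3185).
4095 = 3^2 × 5 × 7 × 13
910 = 2 × 5 × 7 × 13
420 = 2^2 × 3 × 5 × 7
3185 = 5 × 7^2 × 13
gcd(4095, 910, 420, 3185) = 5 × 7 = 35.
nuts per bundle = 420 / 35 = 12.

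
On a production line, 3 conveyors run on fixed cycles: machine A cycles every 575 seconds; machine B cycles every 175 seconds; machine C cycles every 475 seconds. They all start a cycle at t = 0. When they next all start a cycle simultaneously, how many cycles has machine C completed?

161 cycles

All finish a whole number of cycles simultaneously at t = LCM of the periods.
575 = 5^2 × 23
175 = 5^2 × 7
475 = 5^2 × 19
LCM(575, 175, 475) = 5^2 × 7 × 19 × 23 = 76475.
Cycles for period 475: 76475 / 475 = 161.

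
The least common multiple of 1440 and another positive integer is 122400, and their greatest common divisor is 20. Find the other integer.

gcd × lcm = product of the two integers, so the other integer is (20 × 122400) / 1440 = 1700.

1700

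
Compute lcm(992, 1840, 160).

114080

992 = 2^5 × 31
1840 = 2^4 × 5 × 23
160 = 2^5 × 5
LCM(992, 1840, 160) = 2^5 × 5 × 23 × 31 = 114080.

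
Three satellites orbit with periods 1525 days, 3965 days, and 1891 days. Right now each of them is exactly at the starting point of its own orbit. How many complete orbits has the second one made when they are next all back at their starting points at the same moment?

155 orbits

They are all back at their starting positions together after one LCM of the periods.
1525 = 5^2 × 61
3965 = 5 × 13 × 61
1891 = 31 × 61
LCM(1525, 3965, 1891) = 5^2 × 13 × 31 × 61 = 614575.
Orbits for period 3965: 614575 / 3965 = 155.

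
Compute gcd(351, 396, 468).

351 = 3^3 × 13
396 = 2^2 × 3^2 × 11
468 = 2^2 × 3^2 × 13
gcd(351, 396, 468) = 3^2 = 9.

9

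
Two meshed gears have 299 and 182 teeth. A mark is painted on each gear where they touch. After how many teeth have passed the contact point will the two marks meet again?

They coincide at every common multiple of the periods; the first is the LCM.
299 = 13 × 23
182 = 2 × 7 × 13
LCM(299, 182) = 2 × 7 × 13 × 23 = 4186.

4186 teeth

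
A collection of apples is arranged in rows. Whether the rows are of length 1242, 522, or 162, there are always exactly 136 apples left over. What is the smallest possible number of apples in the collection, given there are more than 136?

108190

N − 136 must be a common multiple of 1242, 522, and 162.
1242 = 2 × 3^3 × 23
522 = 2 × 3^2 × 29
162 = 2 × 3^4
LCM(1242, 522, 162) = 2 × 3^4 × 23 × 29 = 108054.
Smallest N > 136 is LCM + 136 = 108054 + 136 = 108190.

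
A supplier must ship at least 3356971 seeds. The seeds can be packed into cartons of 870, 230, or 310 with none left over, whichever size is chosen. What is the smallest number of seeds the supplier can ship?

The number of seeds must be a common multiple of 870, 230, and 310, so a multiple of their LCM.
870 = 2 × 3 × 5 × 29
230 = 2 × 5 × 23
310 = 2 × 5 × 31
LCM(870, 230, 310) = 2 × 3 × 5 × 23 × 29 × 31 = 620310.
Smallest multiple of 620310 that is ≥ 3356971: ⌈3356971/620310⌉ × 620310 = 6 × 620310 = 3721860.

3721860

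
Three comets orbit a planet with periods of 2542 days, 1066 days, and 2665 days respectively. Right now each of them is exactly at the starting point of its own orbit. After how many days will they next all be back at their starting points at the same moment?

We need the least common multiple of the intervals.
2542 = 2 × 31 × 41
1066 = 2 × 13 × 41
2665 = 5 × 13 × 41
LCM(2542, 1066, 2665) = 2 × 5 × 13 × 31 × 41 = 165230.

165230 days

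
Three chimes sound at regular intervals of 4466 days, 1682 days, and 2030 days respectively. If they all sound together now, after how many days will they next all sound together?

647570 days

The first simultaneous occurrence is after LCM of the individual periods.
4466 = 2 × 7 × 11 × 29
1682 = 2 × 29^2
2030 = 2 × 5 × 7 × 29
LCM(4466, 1682, 2030) = 2 × 5 × 7 × 11 × 29^2 = 647570.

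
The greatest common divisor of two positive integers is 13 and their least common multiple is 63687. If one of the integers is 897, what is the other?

For two integers, gcd × lcm = product, so the other is (13 × 63687) / 897 = 827931 / 897 = 923.

923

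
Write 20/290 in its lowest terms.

20 = 2^2 × 5
290 = 2 × 5 × 29
gcd(20, 290) = 2 × 5 = 10.
Divide numerator and denominator by 10: 20/290 = 2/29.

2/29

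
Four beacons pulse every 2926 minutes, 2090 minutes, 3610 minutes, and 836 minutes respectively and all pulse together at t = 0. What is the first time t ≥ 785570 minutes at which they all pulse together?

1111880 minutes

Joint pulses occur at multiples of LCM(2926, 2090, 3610, 836).
2926 = 2 × 7 × 11 × 19
2090 = 2 × 5 × 11 × 19
3610 = 2 × 5 × 19^2
836 = 2^2 × 11 × 19
LCM(2926, 2090, 3610, 836) = 2^2 × 5 × 7 × 11 × 19^2 = 555940.
Smallest multiple of 555940 that is ≥ 785570: ⌈785570/555940⌉ × 555940 = 2 × 555940 = 1111880.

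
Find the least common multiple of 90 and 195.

90 = 2 × 3^2 × 5
195 = 3 × 5 × 13
LCM(90, 195) = 2 × 3^2 × 5 × 13 = 1170.

1170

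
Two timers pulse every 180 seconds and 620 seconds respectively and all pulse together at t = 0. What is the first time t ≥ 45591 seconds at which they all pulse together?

50220 seconds

Joint pulses occur at multiples of LCM(180, 620).
180 = 2^2 × 3^2 × 5
620 = 2^2 × 5 × 31
LCM(180, 620) = 2^2 × 3^2 × 5 × 31 = 5580.
Smallest multiple of 5580 that is ≥ 45591: ⌈45591/5580⌉ × 5580 = 9 × 5580 = 50220.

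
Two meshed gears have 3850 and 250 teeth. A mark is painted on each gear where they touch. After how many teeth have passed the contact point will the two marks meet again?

We need the least common multiple of the intervals.
3850 = 2 × 5^2 × 7 × 11
250 = 2 × 5^3
LCM(3850, 250) = 2 × 5^3 × 7 × 11 = 19250.

19250 teeth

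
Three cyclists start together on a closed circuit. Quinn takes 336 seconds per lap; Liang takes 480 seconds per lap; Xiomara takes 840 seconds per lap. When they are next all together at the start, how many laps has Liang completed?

They are all back at their starting positions together after one LCM of the periods.
336 = 2^4 × 3 × 7
480 = 2^5 × 3 × 5
840 = 2^3 × 3 × 5 × 7
LCM(336, 480, 840) = 2^5 × 3 × 5 × 7 = 3360.
Laps for period 480: 3360 / 480 = 7.

7 laps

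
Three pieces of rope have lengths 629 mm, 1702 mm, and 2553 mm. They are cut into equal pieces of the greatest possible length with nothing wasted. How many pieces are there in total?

Piece length = gcd(629, 1702, 2553).
629 = 17 × 37
1702 = 2 × 23 × 37
2553 = 3 × 23 × 37
gcd(629, 1702, 2553) = 37.
Total pieces = 629/37 + 1702/37 + 2553/37 = 17 + 46 + 69 = 132.

132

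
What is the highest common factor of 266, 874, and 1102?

38

266 = 2 × 7 × 19
874 = 2 × 19 × 23
1102 = 2 × 19 × 29
gcd(266, 874, 1102) = 2 × 19 = 38.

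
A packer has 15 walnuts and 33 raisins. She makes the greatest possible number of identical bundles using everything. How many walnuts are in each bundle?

Number of bundles = gcd(15, 33).
15 = 3 × 5
33 = 3 × 11
gcd(15, 33) = 3.
walnuts per bundle = 15 / 3 = 5.

5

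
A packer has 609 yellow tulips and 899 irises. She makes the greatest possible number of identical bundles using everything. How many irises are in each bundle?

31

Number of bundles = gcd(609, 899).
609 = 3 × 7 × 29
899 = 29 × 31
gcd(609, 899) = 29.
irises per bundle = 899 / 29 = 31.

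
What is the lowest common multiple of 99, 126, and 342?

26334

99 = 3^2 × 11
126 = 2 × 3^2 × 7
342 = 2 × 3^2 × 19
LCM(99, 126, 342) = 2 × 3^2 × 7 × 11 × 19 = 26334.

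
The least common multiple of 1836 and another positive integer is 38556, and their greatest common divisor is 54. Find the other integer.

1134

gcd × lcm = product of the two integers, so the other integer is (54 × 38556) / 1836 = 1134.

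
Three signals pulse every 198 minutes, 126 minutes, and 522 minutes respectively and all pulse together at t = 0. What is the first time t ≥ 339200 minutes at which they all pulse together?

361746 minutes

Joint pulses occur at multiples of LCM(198, 126, 522).
198 = 2 × 3^2 × 11
126 = 2 × 3^2 × 7
522 = 2 × 3^2 × 29
LCM(198, 126, 522) = 2 × 3^2 × 7 × 11 × 29 = 40194.
Smallest multiple of 40194 that is ≥ 339200: ⌈339200/40194⌉ × 40194 = 9 × 40194 = 361746.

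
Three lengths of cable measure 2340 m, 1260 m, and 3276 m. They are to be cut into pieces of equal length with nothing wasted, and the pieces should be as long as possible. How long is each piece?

36 m

Each piece length must divide every original length, so the longest possible is gcd(2340, 1260, 3276).
2340 = 2^2 × 3^2 × 5 × 13
1260 = 2^2 × 3^2 × 5 × 7
3276 = 2^2 × 3^2 × 7 × 13
gcd(2340, 1260, 3276) = 2^2 × 3^2 = 36.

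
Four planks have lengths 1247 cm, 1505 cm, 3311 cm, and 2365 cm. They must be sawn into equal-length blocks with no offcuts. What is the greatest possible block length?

The block length must divide every plank, so the greatest is gcd(1247, 1505, 3311, 2365).
1247 = 29 × 43
1505 = 5 × 7 × 43
3311 = 7 × 11 × 43
2365 = 5 × 11 × 43
gcd(1247, 1505, 3311, 2365) = 43.

43 cm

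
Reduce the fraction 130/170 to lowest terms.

13/17

130 = 2 × 5 × 13
170 = 2 × 5 × 17
gcd(130, 170) = 2 × 5 = 10.
Divide numerator and denominator by 10: 130/170 = 13/17.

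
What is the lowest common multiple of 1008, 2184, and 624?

1008 = 2^4 × 3^2 × 7
2184 = 2^3 × 3 × 7 × 13
624 = 2^4 × 3 × 13
LCM(1008, 2184, 624) = 2^4 × 3^2 × 7 × 13 = 13104.

13104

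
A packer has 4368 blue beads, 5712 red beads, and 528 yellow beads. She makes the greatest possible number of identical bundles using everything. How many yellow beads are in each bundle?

11

Number of bundles = gcd(4368, 5712, 528).
4368 = 2^4 × 3 × 7 × 13
5712 = 2^4 × 3 × 7 × 17
528 = 2^4 × 3 × 11
gcd(4368, 5712, 528) = 2^4 × 3 = 48.
yellow beads per bundle = 528 / 48 = 11.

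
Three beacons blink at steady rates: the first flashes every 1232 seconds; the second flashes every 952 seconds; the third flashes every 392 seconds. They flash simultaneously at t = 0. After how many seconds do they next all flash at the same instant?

146608 seconds

We need the least common multiple of the intervals.
1232 = 2^4 × 7 × 11
952 = 2^3 × 7 × 17
392 = 2^3 × 7^2
LCM(1232, 952, 392) = 2^4 × 7^2 × 11 × 17 = 146608.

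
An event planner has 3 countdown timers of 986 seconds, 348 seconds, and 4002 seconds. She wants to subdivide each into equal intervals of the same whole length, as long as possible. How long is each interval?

The interval must divide each timer length; the longest such is the gcd.
986 = 2 × 17 × 29
348 = 2^2 × 3 × 29
4002 = 2 × 3 × 23 × 29
gcd(986, 348, 4002) = 2 × 29 = 58.

58 seconds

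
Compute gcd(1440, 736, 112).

16

1440 = 2^5 × 3^2 × 5
736 = 2^5 × 23
112 = 2^4 × 7
gcd(1440, 736, 112) = 2^4 = 16.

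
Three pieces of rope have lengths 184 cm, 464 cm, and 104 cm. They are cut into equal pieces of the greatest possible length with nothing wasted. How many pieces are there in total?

Piece length = gcd(184, 464, 104).
184 = 2^3 × 23
464 = 2^4 × 29
104 = 2^3 × 13
gcd(184, 464, 104) = 2^3 = 8.
Total pieces = 184/8 + 464/8 + 104/8 = 23 + 58 + 13 = 94.

94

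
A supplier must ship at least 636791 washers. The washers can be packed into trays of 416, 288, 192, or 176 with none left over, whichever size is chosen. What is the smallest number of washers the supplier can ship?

658944

The number of washers must be a common multiple of 416, 288, 192, and 176, so a multiple of their LCM.
416 = 2^5 × 13
288 = 2^5 × 3^2
192 = 2^6 × 3
176 = 2^4 × 11
LCM(416, 288, 192, 176) = 2^6 × 3^2 × 11 × 13 = 82368.
Smallest multiple of 82368 that is ≥ 636791: ⌈636791/82368⌉ × 82368 = 8 × 82368 = 658944.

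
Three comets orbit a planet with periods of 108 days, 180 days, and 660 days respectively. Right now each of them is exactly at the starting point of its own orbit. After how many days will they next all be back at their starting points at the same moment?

5940 days

They coincide at every common multiple of the periods; the first is the LCM.
108 = 2^2 × 3^3
180 = 2^2 × 3^2 × 5
660 = 2^2 × 3 × 5 × 11
LCM(108, 180, 660) = 2^2 × 3^3 × 5 × 11 = 5940.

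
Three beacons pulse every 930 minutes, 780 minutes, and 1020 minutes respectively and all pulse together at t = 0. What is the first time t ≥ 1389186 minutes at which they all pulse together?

1644240 minutes

Joint pulses occur at multiples of LCM(930, 780, 1020).
930 = 2 × 3 × 5 × 31
780 = 2^2 × 3 × 5 × 13
1020 = 2^2 × 3 × 5 × 17
LCM(930, 780, 1020) = 2^2 × 3 × 5 × 13 × 17 × 31 = 411060.
Smallest multiple of 411060 that is ≥ 1389186: ⌈1389186/411060⌉ × 411060 = 4 × 411060 = 1644240.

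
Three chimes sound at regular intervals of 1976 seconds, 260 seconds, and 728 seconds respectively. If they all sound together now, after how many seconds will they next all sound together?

They coincide at every common multiple of the periods; the first is the LCM.
1976 = 2^3 × 13 × 19
260 = 2^2 × 5 × 13
728 = 2^3 × 7 × 13
LCM(1976, 260, 728) = 2^3 × 5 × 7 × 13 × 19 = 69160.

69160 seconds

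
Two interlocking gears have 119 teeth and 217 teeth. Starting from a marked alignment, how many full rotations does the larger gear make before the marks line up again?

They are all back at their starting positions together after one LCM of the periods.
119 = 7 × 17
217 = 7 × 31
LCM(119, 217) = 7 × 17 × 31 = 3689.
Rotations for period 217: 3689 / 217 = 17.

17 rotations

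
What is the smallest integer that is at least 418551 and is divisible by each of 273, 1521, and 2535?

425880

The integer must be a common multiple of 273, 1521, and 2535, so a multiple of their LCM.
273 = 3 × 7 × 13
1521 = 3^2 × 13^2
2535 = 3 × 5 × 13^2
LCM(273, 1521, 2535) = 3^2 × 5 × 7 × 13^2 = 53235.
Smallest multiple of 53235 that is ≥ 418551: ⌈418551/53235⌉ × 53235 = 8 × 53235 = 425880.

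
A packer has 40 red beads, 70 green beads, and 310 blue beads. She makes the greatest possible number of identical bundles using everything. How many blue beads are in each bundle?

31

Number of bundles = gcd(40, 70, 310).
40 = 2^3 × 5
70 = 2 × 5 × 7
310 = 2 × 5 × 31
gcd(40, 70, 310) = 2 × 5 = 10.
blue beads per bundle = 310 / 10 = 31.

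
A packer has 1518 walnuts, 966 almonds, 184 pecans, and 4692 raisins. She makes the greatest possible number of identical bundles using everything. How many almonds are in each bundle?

21

Number of bundles = gcd(1518, 966, 184, 4692).
1518 = 2 × 3 × 11 × 23
966 = 2 × 3 × 7 × 23
184 = 2^3 × 23
4692 = 2^2 × 3 × 17 × 23
gcd(1518, 966, 184, 4692) = 2 × 23 = 46.
almonds per bundle = 966 / 46 = 21.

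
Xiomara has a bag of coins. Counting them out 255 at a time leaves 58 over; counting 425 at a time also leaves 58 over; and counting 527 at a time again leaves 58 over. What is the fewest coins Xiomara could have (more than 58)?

39583

N − 58 must be a common multiple of 255, 425, and 527.
255 = 3 × 5 × 17
425 = 5^2 × 17
527 = 17 × 31
LCM(255, 425, 527) = 3 × 5^2 × 17 × 31 = 39525.
Smallest N > 58 is LCM + 58 = 39525 + 58 = 39583.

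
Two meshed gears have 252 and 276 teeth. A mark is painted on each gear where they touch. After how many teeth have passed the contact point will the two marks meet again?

5796 teeth

They coincide at every common multiple of the periods; the first is the LCM.
252 = 2^2 × 3^2 × 7
276 = 2^2 × 3 × 23
LCM(252, 276) = 2^2 × 3^2 × 7 × 23 = 5796.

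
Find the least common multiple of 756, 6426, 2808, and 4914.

334152

756 = 2^2 × 3^3 × 7
6426 = 2 × 3^3 × 7 × 17
2808 = 2^3 × 3^3 × 13
4914 = 2 × 3^3 × 7 × 13
LCM(756, 6426, 2808, 4914) = 2^3 × 3^3 × 7 × 13 × 17 = 334152.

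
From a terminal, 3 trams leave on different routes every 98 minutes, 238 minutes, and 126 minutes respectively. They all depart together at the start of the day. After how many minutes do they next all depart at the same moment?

14994 minutes

We need the least common multiple of the intervals.
98 = 2 × 7^2
238 = 2 × 7 × 17
126 = 2 × 3^2 × 7
LCM(98, 238, 126) = 2 × 3^2 × 7^2 × 17 = 14994.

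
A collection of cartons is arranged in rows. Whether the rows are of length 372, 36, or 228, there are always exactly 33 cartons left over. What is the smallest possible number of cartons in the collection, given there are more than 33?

21237

N − 33 must be a common multiple of 372, 36, and 228.
372 = 2^2 × 3 × 31
36 = 2^2 × 3^2
228 = 2^2 × 3 × 19
LCM(372, 36, 228) = 2^2 × 3^2 × 19 × 31 = 21204.
Smallest N > 33 is LCM + 33 = 21204 + 33 = 21237.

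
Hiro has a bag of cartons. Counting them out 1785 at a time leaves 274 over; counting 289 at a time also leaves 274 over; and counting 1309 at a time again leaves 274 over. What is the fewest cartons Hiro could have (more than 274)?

N − 274 must be a common multiple of 1785, 289, and 1309.
1785 = 3 × 5 × 7 × 17
289 = 17^2
1309 = 7 × 11 × 17
LCM(1785, 289, 1309) = 3 × 5 × 7 × 11 × 17^2 = 333795.
Smallest N > 274 is LCM + 274 = 333795 + 274 = 334069.

334069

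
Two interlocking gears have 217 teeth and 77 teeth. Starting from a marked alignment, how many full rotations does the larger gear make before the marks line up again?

11 rotations

All finish a whole number of cycles simultaneously at t = LCM of the periods.
217 = 7 × 31
77 = 7 × 11
LCM(217, 77) = 7 × 11 × 31 = 2387.
Rotations for period 217: 2387 / 217 = 11.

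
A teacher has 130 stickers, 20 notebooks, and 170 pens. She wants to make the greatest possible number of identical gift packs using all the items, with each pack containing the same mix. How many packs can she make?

The pack count must divide each quantity, so the greatest is gcd(130, 20, 170).
130 = 2 × 5 × 13
20 = 2^2 × 5
170 = 2 × 5 × 17
gcd(130, 20, 170) = 2 × 5 = 10.

10 packs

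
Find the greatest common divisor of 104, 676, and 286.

26

104 = 2^3 × 13
676 = 2^2 × 13^2
286 = 2 × 11 × 13
gcd(104, 676, 286) = 2 × 13 = 26.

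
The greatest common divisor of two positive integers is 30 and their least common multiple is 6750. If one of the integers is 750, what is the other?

For two integers, gcd × lcm = product, so the other is (30 × 6750) / 750 = 202500 / 750 = 270.

270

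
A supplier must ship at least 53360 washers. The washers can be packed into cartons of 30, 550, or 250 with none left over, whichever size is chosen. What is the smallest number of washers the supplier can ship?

The number of washers must be a common multiple of 30, 550, and 250, so a multiple of their LCM.
30 = 2 × 3 × 5
550 = 2 × 5^2 × 11
250 = 2 × 5^3
LCM(30, 550, 250) = 2 × 3 × 5^3 × 11 = 8250.
Smallest multiple of 8250 that is ≥ 53360: ⌈53360/8250⌉ × 8250 = 7 × 8250 = 57750.

57750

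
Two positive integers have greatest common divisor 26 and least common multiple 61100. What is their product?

For any two positive integers, gcd × lcm = product = 26 × 61100 = 1588600.

1588600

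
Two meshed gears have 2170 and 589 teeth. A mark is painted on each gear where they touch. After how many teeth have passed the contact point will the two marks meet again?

41230 teeth

We need the least common multiple of the intervals.
2170 = 2 × 5 × 7 × 31
589 = 19 × 31
LCM(2170, 589) = 2 × 5 × 7 × 19 × 31 = 41230.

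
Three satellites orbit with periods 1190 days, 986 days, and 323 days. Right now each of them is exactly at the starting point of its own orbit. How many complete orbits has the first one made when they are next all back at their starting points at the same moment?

All finish a whole number of cycles simultaneously at t = LCM of the periods.
1190 = 2 × 5 × 7 × 17
986 = 2 × 17 × 29
323 = 17 × 19
LCM(1190, 986, 323) = 2 × 5 × 7 × 17 × 19 × 29 = 655690.
Orbits for period 1190: 655690 / 1190 = 551.

551 orbits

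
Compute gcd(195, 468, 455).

195 = 3 × 5 × 13
468 = 2^2 × 3^2 × 13
455 = 5 × 7 × 13
gcd(195, 468, 455) = 13.

13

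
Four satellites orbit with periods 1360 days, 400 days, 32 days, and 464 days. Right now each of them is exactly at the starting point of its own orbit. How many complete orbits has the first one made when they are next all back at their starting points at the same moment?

They are all back at their starting positions together after one LCM of the periods.
1360 = 2^4 × 5 × 17
400 = 2^4 × 5^2
32 = 2^5
464 = 2^4 × 29
LCM(1360, 400, 32, 464) = 2^5 × 5^2 × 17 × 29 = 394400.
Orbits for period 1360: 394400 / 1360 = 290.

290 orbits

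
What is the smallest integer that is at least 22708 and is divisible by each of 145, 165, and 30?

The integer must be a common multiple of 145, 165, and 30, so a multiple of their LCM.
145 = 5 × 29
165 = 3 × 5 × 11
30 = 2 × 3 × 5
LCM(145, 165, 30) = 2 × 3 × 5 × 11 × 29 = 9570.
Smallest multiple of 9570 that is ≥ 22708: ⌈22708/9570⌉ × 9570 = 3 × 9570 = 28710.

28710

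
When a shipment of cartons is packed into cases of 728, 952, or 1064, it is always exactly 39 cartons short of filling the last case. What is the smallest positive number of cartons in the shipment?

235105

Being 39 short of a full case of size k means N ≡ −39 (mod k), i.e. N + 39 is a multiple of each size.
728 = 2^3 × 7 × 13
952 = 2^3 × 7 × 17
1064 = 2^3 × 7 × 19
LCM(728, 952, 1064) = 2^3 × 7 × 13 × 17 × 19 = 235144.
Smallest positive N is 235144 − 39 = 235105.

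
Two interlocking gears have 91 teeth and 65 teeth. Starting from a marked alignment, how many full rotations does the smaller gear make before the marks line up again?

7 rotations

They are all back at their starting positions together after one LCM of the periods.
91 = 7 × 13
65 = 5 × 13
LCM(91, 65) = 5 × 7 × 13 = 455.
Rotations for period 65: 455 / 65 = 7.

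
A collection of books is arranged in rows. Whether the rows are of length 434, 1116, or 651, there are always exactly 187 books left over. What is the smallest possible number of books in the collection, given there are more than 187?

N − 187 must be a common multiple of 434, 1116, and 651.
434 = 2 × 7 × 31
1116 = 2^2 × 3^2 × 31
651 = 3 × 7 × 31
LCM(434, 1116, 651) = 2^2 × 3^2 × 7 × 31 = 7812.
Smallest N > 187 is LCM + 187 = 7812 + 187 = 7999.

7999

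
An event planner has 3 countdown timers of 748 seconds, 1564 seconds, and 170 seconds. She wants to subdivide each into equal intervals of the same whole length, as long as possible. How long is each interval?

The interval must divide each timer length; the longest such is the gcd.
748 = 2^2 × 11 × 17
1564 = 2^2 × 17 × 23
170 = 2 × 5 × 17
gcd(748, 1564, 170) = 2 × 17 = 34.

34 seconds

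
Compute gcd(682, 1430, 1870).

682 = 2 × 11 × 31
1430 = 2 × 5 × 11 × 13
1870 = 2 × 5 × 11 × 17
gcd(682, 1430, 1870) = 2 × 11 = 22.

22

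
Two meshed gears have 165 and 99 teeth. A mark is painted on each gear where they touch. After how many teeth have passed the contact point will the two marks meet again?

They coincide at every common multiple of the periods; the first is the LCM.
165 = 3 × 5 × 11
99 = 3^2 × 11
LCM(165, 99) = 3^2 × 5 × 11 = 495.

495 teeth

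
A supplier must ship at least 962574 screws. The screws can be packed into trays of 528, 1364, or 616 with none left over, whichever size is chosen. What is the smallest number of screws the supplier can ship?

The number of screws must be a common multiple of 528, 1364, and 616, so a multiple of their LCM.
528 = 2^4 × 3 × 11
1364 = 2^2 × 11 × 31
616 = 2^3 × 7 × 11
LCM(528, 1364, 616) = 2^4 × 3 × 7 × 11 × 31 = 114576.
Smallest multiple of 114576 that is ≥ 962574: ⌈962574/114576⌉ × 114576 = 9 × 114576 = 1031184.

1031184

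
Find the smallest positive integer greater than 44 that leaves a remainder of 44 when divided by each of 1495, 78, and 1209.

278114

N − 44 must be a common multiple of 1495, 78, and 1209.
1495 = 5 × 13 × 23
78 = 2 × 3 × 13
1209 = 3 × 13 × 31
LCM(1495, 78, 1209) = 2 × 3 × 5 × 13 × 23 × 31 = 278070.
Smallest N > 44 is LCM + 44 = 278070 + 44 = 278114.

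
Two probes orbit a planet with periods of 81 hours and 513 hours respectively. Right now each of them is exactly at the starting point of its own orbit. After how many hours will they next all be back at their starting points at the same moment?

1539 hours

The first simultaneous occurrence is after LCM of the individual periods.
81 = 3^4
513 = 3^3 × 19
LCM(81, 513) = 3^4 × 19 = 1539.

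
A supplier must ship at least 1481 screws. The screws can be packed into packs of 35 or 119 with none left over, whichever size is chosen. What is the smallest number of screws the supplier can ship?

The number of screws must be a common multiple of 35 and 119, so a multiple of their LCM.
35 = 5 × 7
119 = 7 × 17
LCM(35, 119) = 5 × 7 × 17 = 595.
Smallest multiple of 595 that is ≥ 1481: ⌈1481/595⌉ × 595 = 3 × 595 = 1785.

1785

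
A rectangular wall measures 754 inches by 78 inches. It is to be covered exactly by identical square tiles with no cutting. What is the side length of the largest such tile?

The tile side must divide both 754 and 78, so the largest is their gcd.
754 = 2 × 13 × 29
78 = 2 × 3 × 13
gcd(754, 78) = 2 × 13 = 26.

26 inches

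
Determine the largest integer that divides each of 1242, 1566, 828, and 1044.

18

1242 = 2 × 3^3 × 23
1566 = 2 × 3^3 × 29
828 = 2^2 × 3^2 × 23
1044 = 2^2 × 3^2 × 29
gcd(1242, 1566, 828, 1044) = 2 × 3^2 = 18.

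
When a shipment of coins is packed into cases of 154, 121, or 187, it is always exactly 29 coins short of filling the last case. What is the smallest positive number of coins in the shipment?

28769

Being 29 short of a full case of size k means N ≡ −29 (mod k), i.e. N + 29 is a multiple of each size.
154 = 2 × 7 × 11
121 = 11^2
187 = 11 × 17
LCM(154, 121, 187) = 2 × 7 × 11^2 × 17 = 28798.
Smallest positive N is 28798 − 29 = 28769.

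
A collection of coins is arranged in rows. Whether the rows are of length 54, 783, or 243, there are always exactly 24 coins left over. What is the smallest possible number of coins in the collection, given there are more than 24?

N − 24 must be a common multiple of 54, 783, and 243.
54 = 2 × 3^3
783 = 3^3 × 29
243 = 3^5
LCM(54, 783, 243) = 2 × 3^5 × 29 = 14094.
Smallest N > 24 is LCM + 24 = 14094 + 24 = 14118.

14118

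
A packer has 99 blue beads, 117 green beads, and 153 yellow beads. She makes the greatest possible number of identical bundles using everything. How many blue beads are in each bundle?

Number of bundles = gcd(99, 117, 153).
99 = 3^2 × 11
117 = 3^2 × 13
153 = 3^2 × 17
gcd(99, 117, 153) = 3^2 = 9.
blue beads per bundle = 99 / 9 = 11.

11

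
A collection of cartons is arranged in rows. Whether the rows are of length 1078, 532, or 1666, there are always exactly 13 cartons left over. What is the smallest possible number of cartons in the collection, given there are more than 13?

N − 13 must be a common multiple of 1078, 532, and 1666.
1078 = 2 × 7^2 × 11
532 = 2^2 × 7 × 19
1666 = 2 × 7^2 × 17
LCM(1078, 532, 1666) = 2^2 × 7^2 × 11 × 17 × 19 = 696388.
Smallest N > 13 is LCM + 13 = 696388 + 13 = 696401.

696401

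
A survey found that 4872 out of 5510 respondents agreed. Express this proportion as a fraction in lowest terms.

84/95

4872 = 2^3 × 3 × 7 × 29
5510 = 2 × 5 × 19 × 29
gcd(4872, 5510) = 2 × 29 = 58.
Divide numerator and denominator by 58: 4872/5510 = 84/95.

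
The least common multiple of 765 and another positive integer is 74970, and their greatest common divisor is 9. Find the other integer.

882

gcd × lcm = product of the two integers, so the other integer is (9 × 74970) / 765 = 882.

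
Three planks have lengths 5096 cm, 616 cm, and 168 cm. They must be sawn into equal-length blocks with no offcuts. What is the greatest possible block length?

This is the greatest common divisor of 5096, 616, and 168.
5096 = 2^3 × 7^2 × 13
616 = 2^3 × 7 × 11
168 = 2^3 × 3 × 7
gcd(5096, 616, 168) = 2^3 × 7 = 56.

56 cm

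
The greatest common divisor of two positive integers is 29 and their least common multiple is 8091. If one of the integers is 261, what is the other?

For two integers, gcd × lcm = product, so the other is (29 × 8091) / 261 = 234639 / 261 = 899.

899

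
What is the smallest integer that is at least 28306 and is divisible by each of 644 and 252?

The integer must be a common multiple of 644 and 252, so a multiple of their LCM.
644 = 2^2 × 7 × 23
252 = 2^2 × 3^2 × 7
LCM(644, 252) = 2^2 × 3^2 × 7 × 23 = 5796.
Smallest multiple of 5796 that is ≥ 28306: ⌈28306/5796⌉ × 5796 = 5 × 5796 = 28980.

28980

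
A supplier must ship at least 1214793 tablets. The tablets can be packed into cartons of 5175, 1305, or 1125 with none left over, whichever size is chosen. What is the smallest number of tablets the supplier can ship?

The number of tablets must be a common multiple of 5175, 1305, and 1125, so a multiple of their LCM.
5175 = 3^2 × 5^2 × 23
1305 = 3^2 × 5 × 29
1125 = 3^2 × 5^3
LCM(5175, 1305, 1125) = 3^2 × 5^3 × 23 × 29 = 750375.
Smallest multiple of 750375 that is ≥ 1214793: ⌈1214793/750375⌉ × 750375 = 2 × 750375 = 1500750.

1500750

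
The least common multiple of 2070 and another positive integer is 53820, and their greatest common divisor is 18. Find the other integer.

gcd × lcm = product of the two integers, so the other integer is (18 × 53820) / 2070 = 468.

468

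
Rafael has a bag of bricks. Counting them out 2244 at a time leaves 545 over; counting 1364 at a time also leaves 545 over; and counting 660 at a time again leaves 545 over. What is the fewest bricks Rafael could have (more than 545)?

348365

N − 545 must be a common multiple of 2244, 1364, and 660.
2244 = 2^2 × 3 × 11 × 17
1364 = 2^2 × 11 × 31
660 = 2^2 × 3 × 5 × 11
LCM(2244, 1364, 660) = 2^2 × 3 × 5 × 11 × 17 × 31 = 347820.
Smallest N > 545 is LCM + 545 = 347820 + 545 = 348365.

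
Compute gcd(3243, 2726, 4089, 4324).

3243 = 3 × 23 × 47
2726 = 2 × 29 × 47
4089 = 3 × 29 × 47
4324 = 2^2 × 23 × 47
gcd(3243, 2726, 4089, 4324) = 47.

47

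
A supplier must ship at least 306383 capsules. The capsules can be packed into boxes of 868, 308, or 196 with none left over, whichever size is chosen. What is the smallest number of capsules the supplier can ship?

The number of capsules must be a common multiple of 868, 308, and 196, so a multiple of their LCM.
868 = 2^2 × 7 × 31
308 = 2^2 × 7 × 11
196 = 2^2 × 7^2
LCM(868, 308, 196) = 2^2 × 7^2 × 11 × 31 = 66836.
Smallest multiple of 66836 that is ≥ 306383: ⌈306383/66836⌉ × 66836 = 5 × 66836 = 334180.

334180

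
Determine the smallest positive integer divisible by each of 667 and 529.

667 = 23 × 29
529 = 23^2
LCM(667, 529) = 23^2 × 29 = 15341.

15341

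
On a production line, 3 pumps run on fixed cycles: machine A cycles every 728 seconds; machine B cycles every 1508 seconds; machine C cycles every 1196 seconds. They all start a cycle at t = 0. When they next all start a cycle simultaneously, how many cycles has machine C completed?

406 cycles

The first common completion time is the LCM of the periods.
728 = 2^3 × 7 × 13
1508 = 2^2 × 13 × 29
1196 = 2^2 × 13 × 23
LCM(728, 1508, 1196) = 2^3 × 7 × 13 × 23 × 29 = 485576.
Cycles for period 1196: 485576 / 1196 = 406.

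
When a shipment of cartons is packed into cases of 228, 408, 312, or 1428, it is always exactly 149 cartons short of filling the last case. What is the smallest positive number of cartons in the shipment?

705283

Being 149 short of a full case of size k means N ≡ −149 (mod k), i.e. N + 149 is a multiple of each size.
228 = 2^2 × 3 × 19
408 = 2^3 × 3 × 17
312 = 2^3 × 3 × 13
1428 = 2^2 × 3 × 7 × 17
LCM(228, 408, 312, 1428) = 2^3 × 3 × 7 × 13 × 17 × 19 = 705432.
Smallest positive N is 705432 − 149 = 705283.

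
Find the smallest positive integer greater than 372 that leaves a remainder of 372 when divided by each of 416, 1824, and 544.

N − 372 must be a common multiple of 416, 1824, and 544.
416 = 2^5 × 13
1824 = 2^5 × 3 × 19
544 = 2^5 × 17
LCM(416, 1824, 544) = 2^5 × 3 × 13 × 17 × 19 = 403104.
Smallest N > 372 is LCM + 372 = 403104 + 372 = 403476.

403476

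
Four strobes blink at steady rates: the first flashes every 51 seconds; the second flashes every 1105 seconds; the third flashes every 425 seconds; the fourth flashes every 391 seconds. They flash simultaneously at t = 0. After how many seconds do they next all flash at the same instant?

381225 seconds

We need the least common multiple of the intervals.
51 = 3 × 17
1105 = 5 × 13 × 17
425 = 5^2 × 17
391 = 17 × 23
LCM(51, 1105, 425, 391) = 3 × 5^2 × 13 × 17 × 23 = 381225.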